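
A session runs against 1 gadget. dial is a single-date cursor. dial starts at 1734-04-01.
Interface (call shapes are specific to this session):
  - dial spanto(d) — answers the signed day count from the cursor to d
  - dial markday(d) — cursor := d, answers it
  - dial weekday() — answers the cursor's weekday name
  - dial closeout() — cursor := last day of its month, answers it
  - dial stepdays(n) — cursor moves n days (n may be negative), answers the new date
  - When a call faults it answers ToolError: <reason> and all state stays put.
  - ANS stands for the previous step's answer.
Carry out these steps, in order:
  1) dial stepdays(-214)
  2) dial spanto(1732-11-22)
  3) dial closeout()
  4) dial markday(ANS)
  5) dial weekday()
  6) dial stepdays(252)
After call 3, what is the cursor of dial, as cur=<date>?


>>> dial stepdays n→-214
= 1733-08-30
>>> dial spanto d→1732-11-22
= -281
>>> dial closeout
= 1733-08-31
>>> dial markday d→ANS
= 1733-08-31
>>> dial weekday
= Monday
>>> dial stepdays n→252
= 1734-05-10

Answer: cur=1733-08-31


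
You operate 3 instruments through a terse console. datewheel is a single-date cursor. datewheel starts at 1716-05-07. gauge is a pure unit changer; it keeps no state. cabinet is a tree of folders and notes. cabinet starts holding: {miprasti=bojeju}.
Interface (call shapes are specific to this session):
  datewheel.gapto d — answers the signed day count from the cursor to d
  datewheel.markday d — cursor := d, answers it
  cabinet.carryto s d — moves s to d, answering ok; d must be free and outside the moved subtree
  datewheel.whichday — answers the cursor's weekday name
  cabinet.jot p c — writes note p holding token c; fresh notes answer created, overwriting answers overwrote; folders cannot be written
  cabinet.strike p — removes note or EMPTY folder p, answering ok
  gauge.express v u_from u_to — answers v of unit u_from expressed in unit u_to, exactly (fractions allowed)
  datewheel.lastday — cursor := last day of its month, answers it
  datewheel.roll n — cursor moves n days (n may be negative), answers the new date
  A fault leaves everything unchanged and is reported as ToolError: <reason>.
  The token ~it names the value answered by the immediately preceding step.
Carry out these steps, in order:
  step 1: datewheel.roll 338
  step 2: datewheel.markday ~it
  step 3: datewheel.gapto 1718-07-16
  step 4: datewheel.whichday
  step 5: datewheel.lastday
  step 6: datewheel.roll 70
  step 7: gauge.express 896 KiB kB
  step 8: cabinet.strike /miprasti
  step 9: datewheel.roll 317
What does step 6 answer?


Act: datewheel.roll[n='338']
Obs: 1717-04-10
Act: datewheel.markday[d='~it']
Obs: 1717-04-10
Act: datewheel.gapto[d='1718-07-16']
Obs: 462
Act: datewheel.whichday[]
Obs: Saturday
Act: datewheel.lastday[]
Obs: 1717-04-30
Act: datewheel.roll[n='70']
Obs: 1717-07-09
Act: gauge.express[v='896'; u_from='KiB'; u_to='kB']
Obs: 114688/125
Act: cabinet.strike[p='/miprasti']
Obs: ok
Act: datewheel.roll[n='317']
Obs: 1718-05-22

Answer: 1717-07-09


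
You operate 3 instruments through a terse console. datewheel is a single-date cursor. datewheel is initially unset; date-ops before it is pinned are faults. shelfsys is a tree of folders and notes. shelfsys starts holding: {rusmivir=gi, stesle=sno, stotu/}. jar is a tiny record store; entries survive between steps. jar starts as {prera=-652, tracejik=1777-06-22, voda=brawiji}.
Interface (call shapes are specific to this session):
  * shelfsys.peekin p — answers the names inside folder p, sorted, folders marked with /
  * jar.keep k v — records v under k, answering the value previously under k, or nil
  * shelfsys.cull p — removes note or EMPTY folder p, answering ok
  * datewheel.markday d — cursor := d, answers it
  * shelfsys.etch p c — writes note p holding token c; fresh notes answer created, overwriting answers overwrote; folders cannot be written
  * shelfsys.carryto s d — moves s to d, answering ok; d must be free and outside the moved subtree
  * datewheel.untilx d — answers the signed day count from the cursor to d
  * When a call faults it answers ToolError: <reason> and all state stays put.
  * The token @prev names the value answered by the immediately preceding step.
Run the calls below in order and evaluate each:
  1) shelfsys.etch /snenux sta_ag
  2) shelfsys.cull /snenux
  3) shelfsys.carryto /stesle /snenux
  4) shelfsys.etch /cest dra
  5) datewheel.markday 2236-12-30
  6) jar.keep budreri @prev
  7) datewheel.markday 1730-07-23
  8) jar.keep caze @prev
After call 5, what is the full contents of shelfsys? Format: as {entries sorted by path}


Answer: {cest=dra, rusmivir=gi, snenux=sno, stotu/}

Derivation:
·→ shelfsys.etch(p: /snenux, c: sta_ag)
·← created
·→ shelfsys.cull(p: /snenux)
·← ok
·→ shelfsys.carryto(s: /stesle, d: /snenux)
·← ok
·→ shelfsys.etch(p: /cest, c: dra)
·← created
·→ datewheel.markday(d: 2236-12-30)
·← 2236-12-30
·→ jar.keep(k: budreri, v: @prev)
·← nil
·→ datewheel.markday(d: 1730-07-23)
·← 1730-07-23
·→ jar.keep(k: caze, v: @prev)
·← nil


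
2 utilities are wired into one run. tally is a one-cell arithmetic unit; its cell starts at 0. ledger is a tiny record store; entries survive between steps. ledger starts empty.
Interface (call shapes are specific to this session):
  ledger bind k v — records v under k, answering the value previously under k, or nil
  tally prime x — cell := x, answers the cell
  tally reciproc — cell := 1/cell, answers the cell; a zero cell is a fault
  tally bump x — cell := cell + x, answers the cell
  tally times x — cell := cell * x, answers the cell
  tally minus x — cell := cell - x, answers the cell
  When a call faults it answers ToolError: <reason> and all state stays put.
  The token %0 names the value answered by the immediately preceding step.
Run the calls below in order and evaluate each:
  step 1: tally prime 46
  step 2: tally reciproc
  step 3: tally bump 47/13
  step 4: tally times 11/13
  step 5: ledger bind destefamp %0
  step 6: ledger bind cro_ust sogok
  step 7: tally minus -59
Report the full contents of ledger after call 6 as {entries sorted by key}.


Answer: {cro_ust=sogok, destefamp=23925/7774}

Derivation:
[in] tally prime x→46
= 46
[in] tally reciproc
= 1/46
[in] tally bump x→47/13
= 2175/598
[in] tally times x→11/13
= 23925/7774
[in] ledger bind k→destefamp v→%0
= nil
[in] ledger bind k→cro_ust v→sogok
= nil
[in] tally minus x→-59
= 482591/7774


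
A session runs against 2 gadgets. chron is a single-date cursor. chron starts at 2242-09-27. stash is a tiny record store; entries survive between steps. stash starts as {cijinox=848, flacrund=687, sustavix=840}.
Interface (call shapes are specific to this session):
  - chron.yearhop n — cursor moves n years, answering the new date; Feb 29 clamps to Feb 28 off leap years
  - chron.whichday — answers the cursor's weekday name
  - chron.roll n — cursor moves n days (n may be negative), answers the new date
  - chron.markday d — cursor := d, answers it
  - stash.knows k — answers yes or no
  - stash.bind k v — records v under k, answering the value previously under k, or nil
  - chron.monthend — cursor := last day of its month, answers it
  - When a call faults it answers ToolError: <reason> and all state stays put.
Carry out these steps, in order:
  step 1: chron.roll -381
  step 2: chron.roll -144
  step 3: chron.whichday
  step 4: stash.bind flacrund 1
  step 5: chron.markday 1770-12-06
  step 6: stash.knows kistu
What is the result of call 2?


Answer: 2241-04-20

Derivation:
-> roll(-381)
<- 2241-09-11
-> roll(-144)
<- 2241-04-20
-> whichday()
<- Tuesday
-> bind(flacrund, 1)
<- 687
-> markday(1770-12-06)
<- 1770-12-06
-> knows(kistu)
<- no


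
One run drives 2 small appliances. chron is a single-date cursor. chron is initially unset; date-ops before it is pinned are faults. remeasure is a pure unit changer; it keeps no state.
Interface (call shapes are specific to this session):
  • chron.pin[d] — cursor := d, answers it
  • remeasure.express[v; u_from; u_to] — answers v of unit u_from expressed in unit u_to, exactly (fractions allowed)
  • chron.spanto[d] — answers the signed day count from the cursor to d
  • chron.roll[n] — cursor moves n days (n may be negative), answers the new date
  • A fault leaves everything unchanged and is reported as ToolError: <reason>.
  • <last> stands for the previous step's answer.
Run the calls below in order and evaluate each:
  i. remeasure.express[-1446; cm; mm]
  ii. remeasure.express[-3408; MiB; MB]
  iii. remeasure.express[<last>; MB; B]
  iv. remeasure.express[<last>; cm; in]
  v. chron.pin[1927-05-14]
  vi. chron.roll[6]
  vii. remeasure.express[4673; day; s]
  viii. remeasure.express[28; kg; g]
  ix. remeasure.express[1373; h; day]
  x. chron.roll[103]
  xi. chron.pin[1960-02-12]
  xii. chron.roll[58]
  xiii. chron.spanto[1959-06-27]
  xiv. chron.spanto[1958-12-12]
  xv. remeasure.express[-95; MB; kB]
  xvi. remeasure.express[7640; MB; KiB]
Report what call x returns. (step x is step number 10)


==> express(v='-1446', u_from='cm', u_to='mm')
<== -14460
==> express(v='-3408', u_from='MiB', u_to='MB')
<== -55836672/15625
==> express(v='<last>', u_from='MB', u_to='B')
<== -3573547008
==> express(v='<last>', u_from='cm', u_to='in')
<== -178677350400/127
==> pin(d='1927-05-14')
<== 1927-05-14
==> roll(n='6')
<== 1927-05-20
==> express(v='4673', u_from='day', u_to='s')
<== 403747200
==> express(v='28', u_from='kg', u_to='g')
<== 28000
==> express(v='1373', u_from='h', u_to='day')
<== 1373/24
==> roll(n='103')
<== 1927-08-31
==> pin(d='1960-02-12')
<== 1960-02-12
==> roll(n='58')
<== 1960-04-10
==> spanto(d='1959-06-27')
<== -288
==> spanto(d='1958-12-12')
<== -485
==> express(v='-95', u_from='MB', u_to='kB')
<== -95000
==> express(v='7640', u_from='MB', u_to='KiB')
<== 14921875/2

Answer: 1927-08-31


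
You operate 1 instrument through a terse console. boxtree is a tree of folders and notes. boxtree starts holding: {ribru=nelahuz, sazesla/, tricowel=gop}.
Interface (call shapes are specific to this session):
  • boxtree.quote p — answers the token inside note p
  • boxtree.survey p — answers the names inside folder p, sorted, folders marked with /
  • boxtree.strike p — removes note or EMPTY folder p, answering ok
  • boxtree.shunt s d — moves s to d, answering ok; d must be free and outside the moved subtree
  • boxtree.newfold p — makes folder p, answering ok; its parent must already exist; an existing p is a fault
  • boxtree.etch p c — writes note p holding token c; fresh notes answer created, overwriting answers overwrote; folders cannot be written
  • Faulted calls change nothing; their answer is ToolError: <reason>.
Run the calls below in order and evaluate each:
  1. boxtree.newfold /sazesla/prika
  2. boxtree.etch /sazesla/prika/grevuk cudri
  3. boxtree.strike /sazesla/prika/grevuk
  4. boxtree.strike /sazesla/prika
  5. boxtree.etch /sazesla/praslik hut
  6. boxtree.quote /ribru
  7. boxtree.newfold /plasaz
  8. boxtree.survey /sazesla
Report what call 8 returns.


Answer: [praslik]

Derivation:
·→ newfold(p: /sazesla/prika)
·← ok
·→ etch(p: /sazesla/prika/grevuk, c: cudri)
·← created
·→ strike(p: /sazesla/prika/grevuk)
·← ok
·→ strike(p: /sazesla/prika)
·← ok
·→ etch(p: /sazesla/praslik, c: hut)
·← created
·→ quote(p: /ribru)
·← nelahuz
·→ newfold(p: /plasaz)
·← ok
·→ survey(p: /sazesla)
·← [praslik]


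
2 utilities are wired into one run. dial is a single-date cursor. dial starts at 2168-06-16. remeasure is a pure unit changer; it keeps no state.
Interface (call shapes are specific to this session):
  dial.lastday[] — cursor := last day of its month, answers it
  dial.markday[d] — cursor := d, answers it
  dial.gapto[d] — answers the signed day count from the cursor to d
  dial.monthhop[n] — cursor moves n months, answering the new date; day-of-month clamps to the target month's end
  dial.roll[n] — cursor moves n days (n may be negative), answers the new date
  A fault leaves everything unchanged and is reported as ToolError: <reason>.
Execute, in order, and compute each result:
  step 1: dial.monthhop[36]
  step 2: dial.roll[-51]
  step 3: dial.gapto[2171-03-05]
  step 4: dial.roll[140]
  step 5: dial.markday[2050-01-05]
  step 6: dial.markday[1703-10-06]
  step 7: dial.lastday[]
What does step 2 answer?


Answer: 2171-04-26

Derivation:
Act: monthhop[n: 36]
Obs: 2171-06-16
Act: roll[n: -51]
Obs: 2171-04-26
Act: gapto[d: 2171-03-05]
Obs: -52
Act: roll[n: 140]
Obs: 2171-09-13
Act: markday[d: 2050-01-05]
Obs: 2050-01-05
Act: markday[d: 1703-10-06]
Obs: 1703-10-06
Act: lastday[]
Obs: 1703-10-31


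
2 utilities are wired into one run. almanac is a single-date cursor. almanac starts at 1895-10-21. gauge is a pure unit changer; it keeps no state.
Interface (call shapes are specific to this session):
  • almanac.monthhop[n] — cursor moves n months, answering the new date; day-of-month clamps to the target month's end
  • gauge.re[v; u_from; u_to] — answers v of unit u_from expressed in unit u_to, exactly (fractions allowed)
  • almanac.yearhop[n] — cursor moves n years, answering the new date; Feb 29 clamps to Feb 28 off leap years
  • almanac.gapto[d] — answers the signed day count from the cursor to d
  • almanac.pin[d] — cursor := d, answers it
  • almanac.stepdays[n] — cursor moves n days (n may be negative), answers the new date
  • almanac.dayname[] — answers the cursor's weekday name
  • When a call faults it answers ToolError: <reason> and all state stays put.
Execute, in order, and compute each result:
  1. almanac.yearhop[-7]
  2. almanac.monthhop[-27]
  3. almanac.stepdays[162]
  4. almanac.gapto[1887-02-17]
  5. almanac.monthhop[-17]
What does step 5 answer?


> almanac.yearhop n: -7
= 1888-10-21
> almanac.monthhop n: -27
= 1886-07-21
> almanac.stepdays n: 162
= 1886-12-30
> almanac.gapto d: 1887-02-17
= 49
> almanac.monthhop n: -17
= 1885-07-30

Answer: 1885-07-30


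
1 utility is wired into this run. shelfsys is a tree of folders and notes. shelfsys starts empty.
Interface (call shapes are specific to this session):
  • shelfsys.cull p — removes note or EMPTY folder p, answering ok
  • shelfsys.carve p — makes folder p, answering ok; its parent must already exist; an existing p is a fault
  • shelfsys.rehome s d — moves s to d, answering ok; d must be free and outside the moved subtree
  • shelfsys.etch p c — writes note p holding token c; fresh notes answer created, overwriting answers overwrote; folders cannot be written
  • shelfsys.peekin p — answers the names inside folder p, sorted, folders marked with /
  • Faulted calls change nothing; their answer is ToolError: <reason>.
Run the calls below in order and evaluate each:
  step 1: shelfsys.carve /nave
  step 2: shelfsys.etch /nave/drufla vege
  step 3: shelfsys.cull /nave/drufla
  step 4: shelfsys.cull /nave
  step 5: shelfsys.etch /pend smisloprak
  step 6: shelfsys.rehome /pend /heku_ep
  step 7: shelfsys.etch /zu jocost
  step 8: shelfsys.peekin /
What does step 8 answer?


Answer: [heku_ep, zu]

Derivation:
;; shelfsys.carve(p='/nave') == ok
;; shelfsys.etch(p='/nave/drufla', c='vege') == created
;; shelfsys.cull(p='/nave/drufla') == ok
;; shelfsys.cull(p='/nave') == ok
;; shelfsys.etch(p='/pend', c='smisloprak') == created
;; shelfsys.rehome(s='/pend', d='/heku_ep') == ok
;; shelfsys.etch(p='/zu', c='jocost') == created
;; shelfsys.peekin(p='/') == [heku_ep, zu]


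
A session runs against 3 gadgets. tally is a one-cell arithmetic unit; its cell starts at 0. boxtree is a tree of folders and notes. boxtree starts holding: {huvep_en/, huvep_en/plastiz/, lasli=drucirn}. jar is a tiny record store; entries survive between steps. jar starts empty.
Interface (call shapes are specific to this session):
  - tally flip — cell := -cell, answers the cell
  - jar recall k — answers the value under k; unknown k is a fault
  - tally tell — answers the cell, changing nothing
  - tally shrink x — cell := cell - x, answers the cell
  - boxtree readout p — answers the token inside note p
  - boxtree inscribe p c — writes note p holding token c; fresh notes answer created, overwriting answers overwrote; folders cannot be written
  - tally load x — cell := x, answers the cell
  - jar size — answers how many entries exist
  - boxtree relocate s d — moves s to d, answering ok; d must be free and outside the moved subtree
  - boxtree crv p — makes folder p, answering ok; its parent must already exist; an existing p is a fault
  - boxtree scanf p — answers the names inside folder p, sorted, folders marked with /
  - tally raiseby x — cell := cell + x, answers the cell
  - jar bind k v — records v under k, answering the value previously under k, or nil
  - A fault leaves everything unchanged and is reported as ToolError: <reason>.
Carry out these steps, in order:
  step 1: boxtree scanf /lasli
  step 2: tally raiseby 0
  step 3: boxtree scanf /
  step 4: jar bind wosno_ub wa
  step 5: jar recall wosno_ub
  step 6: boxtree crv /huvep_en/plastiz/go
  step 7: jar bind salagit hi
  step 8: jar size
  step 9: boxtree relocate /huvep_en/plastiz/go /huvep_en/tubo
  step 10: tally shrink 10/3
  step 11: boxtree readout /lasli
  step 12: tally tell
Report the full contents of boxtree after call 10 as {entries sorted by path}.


[in] boxtree scanf /lasli
  ToolError: not a directory
[in] tally raiseby 0
  0
[in] boxtree scanf /
  [huvep_en/, lasli]
[in] jar bind wosno_ub wa
  nil
[in] jar recall wosno_ub
  wa
[in] boxtree crv /huvep_en/plastiz/go
  ok
[in] jar bind salagit hi
  nil
[in] jar size
  2
[in] boxtree relocate /huvep_en/plastiz/go /huvep_en/tubo
  ok
[in] tally shrink 10/3
  -10/3
[in] boxtree readout /lasli
  drucirn
[in] tally tell
  -10/3

Answer: {huvep_en/, huvep_en/plastiz/, huvep_en/tubo/, lasli=drucirn}


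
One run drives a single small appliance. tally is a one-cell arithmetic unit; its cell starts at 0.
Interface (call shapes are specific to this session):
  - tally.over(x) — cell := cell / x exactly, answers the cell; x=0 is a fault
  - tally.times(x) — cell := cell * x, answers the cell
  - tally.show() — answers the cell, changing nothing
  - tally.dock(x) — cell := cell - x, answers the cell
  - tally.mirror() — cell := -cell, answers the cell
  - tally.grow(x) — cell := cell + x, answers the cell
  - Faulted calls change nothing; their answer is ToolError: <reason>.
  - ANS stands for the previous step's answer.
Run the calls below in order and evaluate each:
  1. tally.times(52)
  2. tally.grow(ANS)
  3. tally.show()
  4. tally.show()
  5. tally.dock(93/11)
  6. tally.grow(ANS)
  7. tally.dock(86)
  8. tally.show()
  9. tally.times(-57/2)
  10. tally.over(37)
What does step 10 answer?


Answer: 32262/407

Derivation:
I call tally.times with x: 52: 0.
Calling tally.grow with x: ANS, — result: 0.
I use tally.show, yielding 0.
I try tally.show(), and get 0.
Invoking tally.dock with x: 93/11, giving -93/11.
I call tally.grow with x: ANS, giving -186/11.
I try tally.dock with x: 86: -1132/11.
Using tally.show(), which returns -1132/11.
I call tally.times with x: -57/2, which returns 32262/11.
Using tally.over with x: 37: 32262/407.


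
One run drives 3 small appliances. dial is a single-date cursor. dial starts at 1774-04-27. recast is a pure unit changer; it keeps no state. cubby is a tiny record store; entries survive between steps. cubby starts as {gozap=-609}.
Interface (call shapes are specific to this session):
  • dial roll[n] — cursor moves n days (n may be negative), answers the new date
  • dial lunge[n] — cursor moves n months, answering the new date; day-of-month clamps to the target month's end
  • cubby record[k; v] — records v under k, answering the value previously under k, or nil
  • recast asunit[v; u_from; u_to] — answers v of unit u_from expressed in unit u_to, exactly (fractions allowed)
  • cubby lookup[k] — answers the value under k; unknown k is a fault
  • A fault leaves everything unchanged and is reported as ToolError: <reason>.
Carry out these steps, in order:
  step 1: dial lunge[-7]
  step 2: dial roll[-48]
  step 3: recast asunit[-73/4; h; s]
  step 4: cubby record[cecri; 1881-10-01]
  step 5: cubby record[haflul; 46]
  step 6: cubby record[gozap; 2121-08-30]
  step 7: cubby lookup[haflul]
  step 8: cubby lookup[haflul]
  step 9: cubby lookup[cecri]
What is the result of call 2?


// 1. dial lunge(-7) == 1773-09-27
// 2. dial roll(-48) == 1773-08-10
// 3. recast asunit(-73/4, h, s) == -65700
// 4. cubby record(cecri, 1881-10-01) == nil
// 5. cubby record(haflul, 46) == nil
// 6. cubby record(gozap, 2121-08-30) == -609
// 7. cubby lookup(haflul) == 46
// 8. cubby lookup(haflul) == 46
// 9. cubby lookup(cecri) == 1881-10-01

Answer: 1773-08-10


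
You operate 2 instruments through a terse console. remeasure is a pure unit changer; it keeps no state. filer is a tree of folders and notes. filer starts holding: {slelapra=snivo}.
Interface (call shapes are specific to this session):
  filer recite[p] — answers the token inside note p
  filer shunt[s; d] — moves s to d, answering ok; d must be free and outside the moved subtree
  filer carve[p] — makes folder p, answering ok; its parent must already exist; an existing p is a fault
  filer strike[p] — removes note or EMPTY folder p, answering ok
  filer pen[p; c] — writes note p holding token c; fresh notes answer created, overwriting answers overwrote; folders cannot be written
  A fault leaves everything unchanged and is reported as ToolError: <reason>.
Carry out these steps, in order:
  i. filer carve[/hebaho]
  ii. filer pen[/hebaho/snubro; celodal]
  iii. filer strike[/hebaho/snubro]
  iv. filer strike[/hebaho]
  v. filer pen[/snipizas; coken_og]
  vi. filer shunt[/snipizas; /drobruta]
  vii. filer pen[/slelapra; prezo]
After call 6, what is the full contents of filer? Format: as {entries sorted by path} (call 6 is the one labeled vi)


>>> filer carve p→/hebaho
:: ok
>>> filer pen p→/hebaho/snubro c→celodal
:: created
>>> filer strike p→/hebaho/snubro
:: ok
>>> filer strike p→/hebaho
:: ok
>>> filer pen p→/snipizas c→coken_og
:: created
>>> filer shunt s→/snipizas d→/drobruta
:: ok
>>> filer pen p→/slelapra c→prezo
:: overwrote

Answer: {drobruta=coken_og, slelapra=snivo}


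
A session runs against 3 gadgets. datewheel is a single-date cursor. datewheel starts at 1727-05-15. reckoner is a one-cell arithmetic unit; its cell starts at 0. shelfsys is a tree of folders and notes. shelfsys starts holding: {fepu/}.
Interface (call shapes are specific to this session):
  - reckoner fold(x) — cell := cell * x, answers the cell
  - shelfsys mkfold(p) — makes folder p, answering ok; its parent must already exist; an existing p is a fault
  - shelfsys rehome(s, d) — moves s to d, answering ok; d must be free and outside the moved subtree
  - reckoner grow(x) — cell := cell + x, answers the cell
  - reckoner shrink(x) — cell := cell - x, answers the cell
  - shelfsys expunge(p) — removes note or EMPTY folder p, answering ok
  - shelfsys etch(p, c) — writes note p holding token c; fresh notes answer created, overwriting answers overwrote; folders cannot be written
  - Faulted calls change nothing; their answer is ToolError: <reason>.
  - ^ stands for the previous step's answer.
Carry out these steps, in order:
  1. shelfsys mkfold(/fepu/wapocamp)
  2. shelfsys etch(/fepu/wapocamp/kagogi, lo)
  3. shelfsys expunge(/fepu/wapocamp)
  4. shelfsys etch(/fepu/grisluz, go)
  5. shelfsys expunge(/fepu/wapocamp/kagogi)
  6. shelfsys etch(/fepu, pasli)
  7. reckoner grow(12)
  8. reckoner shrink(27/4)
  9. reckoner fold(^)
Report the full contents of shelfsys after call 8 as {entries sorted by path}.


Answer: {fepu/, fepu/grisluz=go, fepu/wapocamp/}

Derivation:
$ shelfsys mkfold p='/fepu/wapocamp'
:: ok
$ shelfsys etch p='/fepu/wapocamp/kagogi' c='lo'
:: created
$ shelfsys expunge p='/fepu/wapocamp'
:: ToolError: not empty
$ shelfsys etch p='/fepu/grisluz' c='go'
:: created
$ shelfsys expunge p='/fepu/wapocamp/kagogi'
:: ok
$ shelfsys etch p='/fepu' c='pasli'
:: ToolError: is a directory
$ reckoner grow x='12'
:: 12
$ reckoner shrink x='27/4'
:: 21/4
$ reckoner fold x='^'
:: 441/16


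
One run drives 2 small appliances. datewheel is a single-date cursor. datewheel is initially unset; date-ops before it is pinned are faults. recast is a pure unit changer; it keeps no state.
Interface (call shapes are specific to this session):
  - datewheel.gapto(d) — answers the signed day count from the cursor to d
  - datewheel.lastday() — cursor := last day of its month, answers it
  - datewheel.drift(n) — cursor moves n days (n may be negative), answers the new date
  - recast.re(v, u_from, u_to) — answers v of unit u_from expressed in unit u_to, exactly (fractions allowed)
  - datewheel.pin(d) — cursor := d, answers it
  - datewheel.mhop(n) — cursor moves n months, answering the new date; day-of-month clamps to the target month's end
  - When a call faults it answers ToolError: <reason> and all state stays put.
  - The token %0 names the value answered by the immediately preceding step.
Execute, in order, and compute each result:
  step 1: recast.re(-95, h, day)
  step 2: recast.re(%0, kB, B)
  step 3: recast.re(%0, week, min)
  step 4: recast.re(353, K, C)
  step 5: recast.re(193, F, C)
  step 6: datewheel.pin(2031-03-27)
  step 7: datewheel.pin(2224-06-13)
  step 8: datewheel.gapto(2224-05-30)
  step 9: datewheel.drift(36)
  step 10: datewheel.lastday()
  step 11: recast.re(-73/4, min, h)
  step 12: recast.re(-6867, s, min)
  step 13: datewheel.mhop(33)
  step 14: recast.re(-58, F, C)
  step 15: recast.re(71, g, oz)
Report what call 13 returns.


Answer: 2227-04-30

Derivation:
$ recast.re v: -95 u_from: h u_to: day
= -95/24
$ recast.re v: %0 u_from: kB u_to: B
= -11875/3
$ recast.re v: %0 u_from: week u_to: min
= -39900000
$ recast.re v: 353 u_from: K u_to: C
= 1597/20
$ recast.re v: 193 u_from: F u_to: C
= 805/9
$ datewheel.pin d: 2031-03-27
= 2031-03-27
$ datewheel.pin d: 2224-06-13
= 2224-06-13
$ datewheel.gapto d: 2224-05-30
= -14
$ datewheel.drift n: 36
= 2224-07-19
$ datewheel.lastday
= 2224-07-31
$ recast.re v: -73/4 u_from: min u_to: h
= -73/240
$ recast.re v: -6867 u_from: s u_to: min
= -2289/20
$ datewheel.mhop n: 33
= 2227-04-30
$ recast.re v: -58 u_from: F u_to: C
= -50
$ recast.re v: 71 u_from: g u_to: oz
= 113600000/45359237


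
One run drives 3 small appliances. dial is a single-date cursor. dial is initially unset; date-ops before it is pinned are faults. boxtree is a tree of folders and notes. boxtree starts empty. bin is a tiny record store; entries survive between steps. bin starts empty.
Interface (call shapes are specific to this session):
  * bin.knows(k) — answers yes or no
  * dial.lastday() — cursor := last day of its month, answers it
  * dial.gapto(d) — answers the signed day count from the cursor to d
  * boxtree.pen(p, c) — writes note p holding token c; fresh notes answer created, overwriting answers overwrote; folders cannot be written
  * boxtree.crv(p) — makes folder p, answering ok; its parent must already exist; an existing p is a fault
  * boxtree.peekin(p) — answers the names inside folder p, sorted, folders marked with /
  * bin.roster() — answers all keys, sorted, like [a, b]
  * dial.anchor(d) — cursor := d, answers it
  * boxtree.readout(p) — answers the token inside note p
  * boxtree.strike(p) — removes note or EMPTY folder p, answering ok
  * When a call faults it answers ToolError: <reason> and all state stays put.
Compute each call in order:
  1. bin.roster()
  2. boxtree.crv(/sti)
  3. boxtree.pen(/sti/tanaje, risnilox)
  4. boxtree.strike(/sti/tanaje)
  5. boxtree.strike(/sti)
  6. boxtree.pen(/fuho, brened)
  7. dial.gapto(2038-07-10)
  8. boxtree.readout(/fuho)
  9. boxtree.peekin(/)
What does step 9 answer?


Answer: [fuho]

Derivation:
>> roster()
<< []
>> crv(p=/sti)
<< ok
>> pen(p=/sti/tanaje, c=risnilox)
<< created
>> strike(p=/sti/tanaje)
<< ok
>> strike(p=/sti)
<< ok
>> pen(p=/fuho, c=brened)
<< created
>> gapto(d=2038-07-10)
<< ToolError: no date set
>> readout(p=/fuho)
<< brened
>> peekin(p=/)
<< [fuho]


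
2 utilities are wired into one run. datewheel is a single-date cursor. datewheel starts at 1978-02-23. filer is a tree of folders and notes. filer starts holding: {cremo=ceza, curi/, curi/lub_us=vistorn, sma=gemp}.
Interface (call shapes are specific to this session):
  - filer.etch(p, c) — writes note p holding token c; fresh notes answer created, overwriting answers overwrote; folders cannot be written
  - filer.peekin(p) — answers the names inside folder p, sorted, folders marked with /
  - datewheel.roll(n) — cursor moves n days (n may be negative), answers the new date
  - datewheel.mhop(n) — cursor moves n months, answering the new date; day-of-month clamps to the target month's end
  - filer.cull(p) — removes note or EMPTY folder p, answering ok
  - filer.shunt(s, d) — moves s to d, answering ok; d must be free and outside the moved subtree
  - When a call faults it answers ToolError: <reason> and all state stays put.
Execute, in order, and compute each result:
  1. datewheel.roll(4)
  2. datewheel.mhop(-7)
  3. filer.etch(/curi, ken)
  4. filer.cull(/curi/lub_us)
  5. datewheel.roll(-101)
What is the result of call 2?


Do: roll[n='4']
See: 1978-02-27
Do: mhop[n='-7']
See: 1977-07-27
Do: etch[p='/curi'; c='ken']
See: ToolError: is a directory
Do: cull[p='/curi/lub_us']
See: ok
Do: roll[n='-101']
See: 1977-04-17

Answer: 1977-07-27


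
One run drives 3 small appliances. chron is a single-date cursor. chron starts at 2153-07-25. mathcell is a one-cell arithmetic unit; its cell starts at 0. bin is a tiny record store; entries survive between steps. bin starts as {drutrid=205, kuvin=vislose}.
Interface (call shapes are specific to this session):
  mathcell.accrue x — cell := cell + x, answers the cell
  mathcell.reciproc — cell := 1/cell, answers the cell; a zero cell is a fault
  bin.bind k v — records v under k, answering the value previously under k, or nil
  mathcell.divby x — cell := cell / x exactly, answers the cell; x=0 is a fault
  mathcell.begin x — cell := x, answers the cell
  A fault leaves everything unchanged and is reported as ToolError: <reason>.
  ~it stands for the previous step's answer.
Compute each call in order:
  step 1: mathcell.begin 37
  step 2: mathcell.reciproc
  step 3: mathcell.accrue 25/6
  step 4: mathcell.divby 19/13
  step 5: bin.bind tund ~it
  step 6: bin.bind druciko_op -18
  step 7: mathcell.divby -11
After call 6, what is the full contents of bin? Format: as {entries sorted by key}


// mathcell.begin(x=37) == 37
// mathcell.reciproc() == 1/37
// mathcell.accrue(x=25/6) == 931/222
// mathcell.divby(x=19/13) == 637/222
// bin.bind(k=tund, v=~it) == nil
// bin.bind(k=druciko_op, v=-18) == nil
// mathcell.divby(x=-11) == -637/2442

Answer: {druciko_op=-18, drutrid=205, kuvin=vislose, tund=637/222}


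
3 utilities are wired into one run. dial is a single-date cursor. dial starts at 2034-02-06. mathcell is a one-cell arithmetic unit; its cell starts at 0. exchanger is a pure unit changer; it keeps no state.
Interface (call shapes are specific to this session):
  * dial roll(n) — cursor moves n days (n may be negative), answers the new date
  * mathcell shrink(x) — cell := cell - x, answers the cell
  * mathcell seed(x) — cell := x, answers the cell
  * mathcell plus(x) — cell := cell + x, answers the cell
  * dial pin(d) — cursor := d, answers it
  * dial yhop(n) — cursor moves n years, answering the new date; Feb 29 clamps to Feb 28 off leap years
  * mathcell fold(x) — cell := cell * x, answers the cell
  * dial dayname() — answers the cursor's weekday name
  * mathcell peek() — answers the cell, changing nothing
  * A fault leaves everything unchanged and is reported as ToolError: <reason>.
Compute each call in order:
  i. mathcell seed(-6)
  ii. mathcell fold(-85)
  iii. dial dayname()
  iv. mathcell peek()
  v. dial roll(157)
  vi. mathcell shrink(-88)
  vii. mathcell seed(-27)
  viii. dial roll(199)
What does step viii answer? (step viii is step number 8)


> mathcell seed x→-6
[out] -6
> mathcell fold x→-85
[out] 510
> dial dayname
[out] Monday
> mathcell peek
[out] 510
> dial roll n→157
[out] 2034-07-13
> mathcell shrink x→-88
[out] 598
> mathcell seed x→-27
[out] -27
> dial roll n→199
[out] 2035-01-28

Answer: 2035-01-28


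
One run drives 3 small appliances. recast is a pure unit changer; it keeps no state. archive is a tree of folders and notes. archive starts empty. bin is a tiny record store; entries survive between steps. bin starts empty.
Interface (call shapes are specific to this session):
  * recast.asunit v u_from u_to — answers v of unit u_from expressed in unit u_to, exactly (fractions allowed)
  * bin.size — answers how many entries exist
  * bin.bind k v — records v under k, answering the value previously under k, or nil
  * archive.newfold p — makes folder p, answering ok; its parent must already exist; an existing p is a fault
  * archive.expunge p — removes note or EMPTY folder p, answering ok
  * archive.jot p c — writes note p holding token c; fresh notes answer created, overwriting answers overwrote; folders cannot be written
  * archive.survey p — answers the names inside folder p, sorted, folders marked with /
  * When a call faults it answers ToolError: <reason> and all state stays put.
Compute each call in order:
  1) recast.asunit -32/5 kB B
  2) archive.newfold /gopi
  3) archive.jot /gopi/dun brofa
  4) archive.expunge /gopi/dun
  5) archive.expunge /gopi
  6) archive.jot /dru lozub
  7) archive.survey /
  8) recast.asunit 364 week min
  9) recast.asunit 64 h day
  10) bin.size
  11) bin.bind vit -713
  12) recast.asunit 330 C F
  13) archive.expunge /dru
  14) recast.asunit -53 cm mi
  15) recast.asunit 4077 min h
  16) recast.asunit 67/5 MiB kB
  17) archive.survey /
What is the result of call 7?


# recast.asunit(-32/5, kB, B) : -6400
# archive.newfold(/gopi) : ok
# archive.jot(/gopi/dun, brofa) : created
# archive.expunge(/gopi/dun) : ok
# archive.expunge(/gopi) : ok
# archive.jot(/dru, lozub) : created
# archive.survey(/) : [dru]
# recast.asunit(364, week, min) : 3669120
# recast.asunit(64, h, day) : 8/3
# bin.size() : 0
# bin.bind(vit, -713) : nil
# recast.asunit(330, C, F) : 626
# archive.expunge(/dru) : ok
# recast.asunit(-53, cm, mi) : -265/804672
# recast.asunit(4077, min, h) : 1359/20
# recast.asunit(67/5, MiB, kB) : 8781824/625
# archive.survey(/) : []

Answer: [dru]


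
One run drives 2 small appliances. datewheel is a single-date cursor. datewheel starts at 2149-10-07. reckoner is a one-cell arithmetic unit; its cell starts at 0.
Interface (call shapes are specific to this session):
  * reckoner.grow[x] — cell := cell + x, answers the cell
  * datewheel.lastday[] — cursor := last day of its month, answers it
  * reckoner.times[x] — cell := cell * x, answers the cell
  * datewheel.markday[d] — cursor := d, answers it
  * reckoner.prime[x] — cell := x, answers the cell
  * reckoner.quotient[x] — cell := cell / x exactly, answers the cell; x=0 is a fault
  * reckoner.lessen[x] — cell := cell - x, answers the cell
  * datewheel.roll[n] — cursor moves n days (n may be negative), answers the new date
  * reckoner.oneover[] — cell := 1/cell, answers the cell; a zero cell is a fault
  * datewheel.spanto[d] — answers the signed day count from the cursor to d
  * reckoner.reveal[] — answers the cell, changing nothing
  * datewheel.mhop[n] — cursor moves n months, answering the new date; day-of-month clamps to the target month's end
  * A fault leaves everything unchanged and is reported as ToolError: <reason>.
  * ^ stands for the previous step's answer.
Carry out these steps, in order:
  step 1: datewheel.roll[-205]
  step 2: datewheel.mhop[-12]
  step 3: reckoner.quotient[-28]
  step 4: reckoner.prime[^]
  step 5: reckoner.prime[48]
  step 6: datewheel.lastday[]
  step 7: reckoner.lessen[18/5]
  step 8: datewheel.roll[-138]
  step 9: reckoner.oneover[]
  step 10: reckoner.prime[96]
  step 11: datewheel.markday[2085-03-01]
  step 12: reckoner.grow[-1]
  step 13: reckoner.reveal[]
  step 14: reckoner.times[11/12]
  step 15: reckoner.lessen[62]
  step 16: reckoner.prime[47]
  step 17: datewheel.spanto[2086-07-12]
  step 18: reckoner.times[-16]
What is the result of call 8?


Answer: 2147-11-14

Derivation:
→ roll(n: -205)
← 2149-03-16
→ mhop(n: -12)
← 2148-03-16
→ quotient(x: -28)
← 0
→ prime(x: ^)
← 0
→ prime(x: 48)
← 48
→ lastday()
← 2148-03-31
→ lessen(x: 18/5)
← 222/5
→ roll(n: -138)
← 2147-11-14
→ oneover()
← 5/222
→ prime(x: 96)
← 96
→ markday(d: 2085-03-01)
← 2085-03-01
→ grow(x: -1)
← 95
→ reveal()
← 95
→ times(x: 11/12)
← 1045/12
→ lessen(x: 62)
← 301/12
→ prime(x: 47)
← 47
→ spanto(d: 2086-07-12)
← 498
→ times(x: -16)
← -752


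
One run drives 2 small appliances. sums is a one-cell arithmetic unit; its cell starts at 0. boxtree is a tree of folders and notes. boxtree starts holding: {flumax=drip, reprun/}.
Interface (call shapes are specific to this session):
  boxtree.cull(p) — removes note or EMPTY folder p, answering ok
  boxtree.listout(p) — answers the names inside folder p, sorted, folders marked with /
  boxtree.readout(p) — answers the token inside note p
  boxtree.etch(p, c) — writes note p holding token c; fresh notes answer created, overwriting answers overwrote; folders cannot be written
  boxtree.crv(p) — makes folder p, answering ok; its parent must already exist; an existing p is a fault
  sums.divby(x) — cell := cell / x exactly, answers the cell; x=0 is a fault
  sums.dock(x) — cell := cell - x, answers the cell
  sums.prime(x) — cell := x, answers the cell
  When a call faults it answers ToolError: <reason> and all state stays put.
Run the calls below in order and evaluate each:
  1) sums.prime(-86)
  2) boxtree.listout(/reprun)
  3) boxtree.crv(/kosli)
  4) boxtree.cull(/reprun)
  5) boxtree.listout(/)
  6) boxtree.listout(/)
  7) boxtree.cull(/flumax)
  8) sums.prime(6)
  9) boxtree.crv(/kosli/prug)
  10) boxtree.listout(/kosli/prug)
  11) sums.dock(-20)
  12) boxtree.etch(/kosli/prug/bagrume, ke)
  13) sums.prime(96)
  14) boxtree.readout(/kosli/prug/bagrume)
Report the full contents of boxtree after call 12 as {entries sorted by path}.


[in] sums.prime x=-86
[out] -86
[in] boxtree.listout p=/reprun
[out] []
[in] boxtree.crv p=/kosli
[out] ok
[in] boxtree.cull p=/reprun
[out] ok
[in] boxtree.listout p=/
[out] [flumax, kosli/]
[in] boxtree.listout p=/
[out] [flumax, kosli/]
[in] boxtree.cull p=/flumax
[out] ok
[in] sums.prime x=6
[out] 6
[in] boxtree.crv p=/kosli/prug
[out] ok
[in] boxtree.listout p=/kosli/prug
[out] []
[in] sums.dock x=-20
[out] 26
[in] boxtree.etch p=/kosli/prug/bagrume c=ke
[out] created
[in] sums.prime x=96
[out] 96
[in] boxtree.readout p=/kosli/prug/bagrume
[out] ke

Answer: {kosli/, kosli/prug/, kosli/prug/bagrume=ke}


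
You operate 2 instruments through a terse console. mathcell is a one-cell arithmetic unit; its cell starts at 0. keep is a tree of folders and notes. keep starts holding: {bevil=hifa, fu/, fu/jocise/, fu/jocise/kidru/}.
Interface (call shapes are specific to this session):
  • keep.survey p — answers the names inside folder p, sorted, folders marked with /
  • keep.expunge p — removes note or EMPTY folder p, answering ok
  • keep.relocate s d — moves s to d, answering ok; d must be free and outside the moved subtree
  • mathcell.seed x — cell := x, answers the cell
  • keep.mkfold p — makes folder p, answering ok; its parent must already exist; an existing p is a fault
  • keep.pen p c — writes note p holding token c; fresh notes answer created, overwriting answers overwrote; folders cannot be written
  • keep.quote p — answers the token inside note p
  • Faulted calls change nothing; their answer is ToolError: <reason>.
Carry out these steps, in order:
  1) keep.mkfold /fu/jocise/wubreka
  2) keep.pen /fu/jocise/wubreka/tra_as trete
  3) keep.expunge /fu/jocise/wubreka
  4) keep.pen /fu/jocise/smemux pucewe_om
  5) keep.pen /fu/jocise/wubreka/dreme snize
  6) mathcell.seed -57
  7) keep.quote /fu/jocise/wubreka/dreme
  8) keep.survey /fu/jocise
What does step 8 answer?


[in] keep.mkfold p='/fu/jocise/wubreka'
  ok
[in] keep.pen p='/fu/jocise/wubreka/tra_as' c='trete'
  created
[in] keep.expunge p='/fu/jocise/wubreka'
  ToolError: not empty
[in] keep.pen p='/fu/jocise/smemux' c='pucewe_om'
  created
[in] keep.pen p='/fu/jocise/wubreka/dreme' c='snize'
  created
[in] mathcell.seed x='-57'
  -57
[in] keep.quote p='/fu/jocise/wubreka/dreme'
  snize
[in] keep.survey p='/fu/jocise'
  [kidru/, smemux, wubreka/]

Answer: [kidru/, smemux, wubreka/]
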